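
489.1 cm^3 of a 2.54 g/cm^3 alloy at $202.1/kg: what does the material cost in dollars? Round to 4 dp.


Mass = 489.1*2.54/1000 = 1.242314 kg
Cost = 1.242314 * 202.1 = 251.0717 $


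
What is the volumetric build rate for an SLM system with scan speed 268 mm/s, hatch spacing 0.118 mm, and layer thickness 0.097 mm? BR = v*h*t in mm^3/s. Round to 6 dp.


Rate = 268 * 0.118 * 0.097 = 3.067528 mm^3/s


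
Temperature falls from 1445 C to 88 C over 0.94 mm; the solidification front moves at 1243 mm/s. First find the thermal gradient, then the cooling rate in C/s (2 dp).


G = (1445-88)/0.94 = 1443.61702128 C/mm
CR = 1443.61702128 * 1243 = 1794415.96 C/s


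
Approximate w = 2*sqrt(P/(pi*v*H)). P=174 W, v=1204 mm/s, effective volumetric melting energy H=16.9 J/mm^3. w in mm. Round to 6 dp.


w = 2*sqrt(174/(pi*1204*16.9)) = 0.104345 mm


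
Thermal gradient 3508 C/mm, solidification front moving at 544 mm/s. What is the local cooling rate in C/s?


CR = 3508 * 544 = 1908352 C/s


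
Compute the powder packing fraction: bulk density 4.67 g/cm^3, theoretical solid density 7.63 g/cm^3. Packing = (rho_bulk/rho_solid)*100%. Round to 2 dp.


Packing = (4.67/7.63)*100 = 61.21 %


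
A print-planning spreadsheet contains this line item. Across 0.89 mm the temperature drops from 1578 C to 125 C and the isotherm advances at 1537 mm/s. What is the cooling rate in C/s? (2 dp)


G = (1578-125)/0.89 = 1632.58426966 C/mm
CR = 1632.58426966 * 1537 = 2509282.02 C/s


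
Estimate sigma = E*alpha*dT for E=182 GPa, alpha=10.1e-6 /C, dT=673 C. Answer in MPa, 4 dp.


sigma = 182*1000 * 10.1e-6 * 673 = 1237.1086 MPa


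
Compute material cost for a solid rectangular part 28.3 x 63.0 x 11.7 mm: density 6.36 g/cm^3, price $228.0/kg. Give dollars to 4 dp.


V = 28.3 * 63.0 * 11.7 = 20859.93 mm^3 = 20.85993 cm^3
Mass = 20.85993 * 6.36 / 1000 = 0.13266915 kg
Cost = 0.13266915 * 228.0 = 30.2486 $


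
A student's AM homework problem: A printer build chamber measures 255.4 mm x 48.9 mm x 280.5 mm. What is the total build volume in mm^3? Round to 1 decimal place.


V = 255.4 * 48.9 * 280.5 = 3503181.3 mm^3


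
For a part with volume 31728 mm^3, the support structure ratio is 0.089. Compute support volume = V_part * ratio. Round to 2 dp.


V_support = 31728 * 0.089 = 2823.79 mm^3


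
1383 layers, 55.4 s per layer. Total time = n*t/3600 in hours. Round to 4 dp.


t = 1383 * 55.4 / 3600 = 21.2828 hrs


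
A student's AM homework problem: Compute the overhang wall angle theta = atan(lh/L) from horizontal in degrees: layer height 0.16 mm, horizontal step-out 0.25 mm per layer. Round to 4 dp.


angle = atan(0.16/0.25) = 32.6192 degrees


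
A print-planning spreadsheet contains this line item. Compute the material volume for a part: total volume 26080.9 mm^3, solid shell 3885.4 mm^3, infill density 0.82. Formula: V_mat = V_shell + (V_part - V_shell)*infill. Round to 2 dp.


V_infill = (26080.9 - 3885.4) * 0.82 = 18200.31
V_total = 3885.4 + 18200.31 = 22085.71 mm^3


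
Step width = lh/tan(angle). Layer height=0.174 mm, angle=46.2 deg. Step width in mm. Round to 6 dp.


step = 0.174 / tan(46.2) = 0.16686 mm


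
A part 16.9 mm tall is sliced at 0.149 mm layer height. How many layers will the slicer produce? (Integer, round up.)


Layers = ceil(16.9/0.149) = 114


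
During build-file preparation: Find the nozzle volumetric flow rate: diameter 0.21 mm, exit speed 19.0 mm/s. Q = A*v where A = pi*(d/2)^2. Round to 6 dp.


A = pi*(0.21/2)^2 = 0.03463606 mm^2
Q = 0.03463606 * 19.0 = 0.658085 mm^3/s


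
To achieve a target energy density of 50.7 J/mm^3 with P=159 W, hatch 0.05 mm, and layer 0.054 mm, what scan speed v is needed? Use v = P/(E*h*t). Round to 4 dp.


v = 159 / (50.7*0.05*0.054) = 1161.5165 mm/s


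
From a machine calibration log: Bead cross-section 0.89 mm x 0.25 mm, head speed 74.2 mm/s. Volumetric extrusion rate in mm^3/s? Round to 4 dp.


Rate = 0.89 * 0.25 * 74.2 = 16.5095 mm^3/s


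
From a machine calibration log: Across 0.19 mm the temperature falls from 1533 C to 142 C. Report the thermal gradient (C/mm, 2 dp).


G = (1533-142)/0.19 = 7321.05 C/mm


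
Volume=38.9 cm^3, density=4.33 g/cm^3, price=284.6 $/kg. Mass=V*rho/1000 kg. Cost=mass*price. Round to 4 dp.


Mass = 38.9*4.33/1000 = 0.168437 kg
Cost = 0.168437 * 284.6 = 47.9372 $


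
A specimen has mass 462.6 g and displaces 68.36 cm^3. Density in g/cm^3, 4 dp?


rho = 462.6 / 68.36 = 6.7671 g/cm^3


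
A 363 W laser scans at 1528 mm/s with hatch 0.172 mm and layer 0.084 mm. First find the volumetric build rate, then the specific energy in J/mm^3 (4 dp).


Build rate = 1528 * 0.172 * 0.084 = 22.076544 mm^3/s
SE = 363 / 22.076544 = 16.4428 J/mm^3


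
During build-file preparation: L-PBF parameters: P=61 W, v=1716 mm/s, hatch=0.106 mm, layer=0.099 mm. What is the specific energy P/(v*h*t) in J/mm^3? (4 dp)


Build rate = 1716 * 0.106 * 0.099 = 18.007704 mm^3/s
SE = 61 / 18.007704 = 3.3874 J/mm^3


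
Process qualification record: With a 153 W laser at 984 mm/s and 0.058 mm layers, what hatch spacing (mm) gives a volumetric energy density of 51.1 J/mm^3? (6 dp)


h = 153 / (51.1*984*0.058) = 0.052462 mm


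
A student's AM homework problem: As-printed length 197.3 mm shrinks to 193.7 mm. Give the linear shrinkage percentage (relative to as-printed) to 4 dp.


Shrinkage = ((197.3-193.7)/197.3)*100 = 1.8246 %


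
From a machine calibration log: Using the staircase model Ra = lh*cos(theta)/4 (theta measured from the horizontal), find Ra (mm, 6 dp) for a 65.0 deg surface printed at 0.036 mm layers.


Ra = 0.036 * cos(65.0) / 4 = 0.003804 mm


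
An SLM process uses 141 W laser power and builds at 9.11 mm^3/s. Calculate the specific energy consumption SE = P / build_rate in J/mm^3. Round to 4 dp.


SE = 141 / 9.11 = 15.4775 J/mm^3


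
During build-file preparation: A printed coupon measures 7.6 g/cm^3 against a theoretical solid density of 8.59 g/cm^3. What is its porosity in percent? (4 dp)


Porosity = (1-7.6/8.59)*100 = 11.525 %


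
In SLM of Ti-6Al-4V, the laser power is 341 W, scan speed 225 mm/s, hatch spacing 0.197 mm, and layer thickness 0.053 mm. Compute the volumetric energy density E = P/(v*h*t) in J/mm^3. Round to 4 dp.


E = 341 / (225*0.197*0.053) = 145.1543 J/mm^3


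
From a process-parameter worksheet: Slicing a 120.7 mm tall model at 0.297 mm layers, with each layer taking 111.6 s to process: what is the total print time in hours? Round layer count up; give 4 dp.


Layers = ceil(120.7/0.297) = 407
t = 407 * 111.6 / 3600 = 12.617 hrs


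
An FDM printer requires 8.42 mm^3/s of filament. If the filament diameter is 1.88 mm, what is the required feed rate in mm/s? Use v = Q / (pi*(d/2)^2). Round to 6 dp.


A = pi*(1.88/2)^2 = 2.775911
v = 8.42 / 2.775911 = 3.033238 mm/s


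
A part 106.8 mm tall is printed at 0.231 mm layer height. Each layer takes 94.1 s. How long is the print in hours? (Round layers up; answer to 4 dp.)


Layers = ceil(106.8/0.231) = 463
t = 463 * 94.1 / 3600 = 12.1023 hrs


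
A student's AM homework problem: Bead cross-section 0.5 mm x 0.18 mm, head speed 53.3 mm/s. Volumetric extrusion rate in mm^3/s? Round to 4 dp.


Rate = 0.5 * 0.18 * 53.3 = 4.797 mm^3/s


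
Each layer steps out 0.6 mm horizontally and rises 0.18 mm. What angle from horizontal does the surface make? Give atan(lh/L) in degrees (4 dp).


angle = atan(0.18/0.6) = 16.6992 degrees


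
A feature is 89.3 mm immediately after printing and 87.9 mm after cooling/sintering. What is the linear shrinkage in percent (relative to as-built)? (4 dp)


Shrinkage = ((89.3-87.9)/89.3)*100 = 1.5677 %


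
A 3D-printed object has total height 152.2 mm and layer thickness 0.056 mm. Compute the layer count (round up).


Layers = ceil(152.2/0.056) = 2718


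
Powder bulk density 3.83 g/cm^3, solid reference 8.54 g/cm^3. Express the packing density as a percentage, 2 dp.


Packing = (3.83/8.54)*100 = 44.85 %


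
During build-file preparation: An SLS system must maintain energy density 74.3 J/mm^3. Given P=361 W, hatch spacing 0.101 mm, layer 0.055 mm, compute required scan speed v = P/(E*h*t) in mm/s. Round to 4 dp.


v = 361 / (74.3*0.101*0.055) = 874.65 mm/s


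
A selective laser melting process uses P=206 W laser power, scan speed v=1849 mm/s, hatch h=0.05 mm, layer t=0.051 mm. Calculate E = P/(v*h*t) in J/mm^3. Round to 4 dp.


E = 206 / (1849*0.05*0.051) = 43.6908 J/mm^3


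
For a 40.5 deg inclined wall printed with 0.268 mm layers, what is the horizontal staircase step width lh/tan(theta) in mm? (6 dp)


step = 0.268 / tan(40.5) = 0.313788 mm


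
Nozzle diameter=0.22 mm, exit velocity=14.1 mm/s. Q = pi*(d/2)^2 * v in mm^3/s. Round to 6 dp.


A = pi*(0.22/2)^2 = 0.03801327 mm^2
Q = 0.03801327 * 14.1 = 0.535987 mm^3/s


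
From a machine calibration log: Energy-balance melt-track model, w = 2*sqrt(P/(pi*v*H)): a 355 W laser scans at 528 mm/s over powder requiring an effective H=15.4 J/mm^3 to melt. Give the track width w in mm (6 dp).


w = 2*sqrt(355/(pi*528*15.4)) = 0.235772 mm


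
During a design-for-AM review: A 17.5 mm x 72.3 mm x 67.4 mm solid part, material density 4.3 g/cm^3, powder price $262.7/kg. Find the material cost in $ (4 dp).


V = 17.5 * 72.3 * 67.4 = 85277.85 mm^3 = 85.27785 cm^3
Mass = 85.27785 * 4.3 / 1000 = 0.36669476 kg
Cost = 0.36669476 * 262.7 = 96.3307 $


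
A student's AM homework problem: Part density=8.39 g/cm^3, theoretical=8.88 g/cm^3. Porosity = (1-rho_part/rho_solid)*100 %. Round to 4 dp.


Porosity = (1-8.39/8.88)*100 = 5.518 %


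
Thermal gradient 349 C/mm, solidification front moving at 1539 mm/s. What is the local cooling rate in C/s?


CR = 349 * 1539 = 537111 C/s


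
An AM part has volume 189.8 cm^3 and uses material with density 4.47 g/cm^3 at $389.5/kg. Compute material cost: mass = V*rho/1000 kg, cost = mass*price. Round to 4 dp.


Mass = 189.8*4.47/1000 = 0.848406 kg
Cost = 0.848406 * 389.5 = 330.4541 $


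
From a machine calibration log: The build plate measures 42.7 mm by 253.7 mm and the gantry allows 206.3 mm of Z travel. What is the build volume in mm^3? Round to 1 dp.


V = 42.7 * 253.7 * 206.3 = 2234845.8 mm^3


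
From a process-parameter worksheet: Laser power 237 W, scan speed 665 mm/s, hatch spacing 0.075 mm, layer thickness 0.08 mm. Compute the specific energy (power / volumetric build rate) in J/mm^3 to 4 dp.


Build rate = 665 * 0.075 * 0.08 = 3.99 mm^3/s
SE = 237 / 3.99 = 59.3985 J/mm^3


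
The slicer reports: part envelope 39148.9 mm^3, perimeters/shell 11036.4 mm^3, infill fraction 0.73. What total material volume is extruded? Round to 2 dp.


V_infill = (39148.9 - 11036.4) * 0.73 = 20522.13
V_total = 11036.4 + 20522.13 = 31558.53 mm^3


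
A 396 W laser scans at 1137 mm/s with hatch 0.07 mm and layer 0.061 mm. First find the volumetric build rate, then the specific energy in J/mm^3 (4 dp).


Build rate = 1137 * 0.07 * 0.061 = 4.85499 mm^3/s
SE = 396 / 4.85499 = 81.5656 J/mm^3


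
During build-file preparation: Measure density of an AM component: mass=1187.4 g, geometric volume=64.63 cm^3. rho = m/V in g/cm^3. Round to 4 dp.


rho = 1187.4 / 64.63 = 18.3723 g/cm^3


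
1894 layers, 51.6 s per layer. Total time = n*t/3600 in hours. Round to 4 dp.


t = 1894 * 51.6 / 3600 = 27.1473 hrs


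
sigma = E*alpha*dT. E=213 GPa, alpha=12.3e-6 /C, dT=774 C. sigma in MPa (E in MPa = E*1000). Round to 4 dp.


sigma = 213*1000 * 12.3e-6 * 774 = 2027.8026 MPa


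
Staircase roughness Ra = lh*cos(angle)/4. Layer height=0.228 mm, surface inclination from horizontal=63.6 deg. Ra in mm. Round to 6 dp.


Ra = 0.228 * cos(63.6) / 4 = 0.025344 mm


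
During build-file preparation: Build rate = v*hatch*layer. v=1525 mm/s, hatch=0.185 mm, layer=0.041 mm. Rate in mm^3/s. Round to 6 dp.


Rate = 1525 * 0.185 * 0.041 = 11.567125 mm^3/s


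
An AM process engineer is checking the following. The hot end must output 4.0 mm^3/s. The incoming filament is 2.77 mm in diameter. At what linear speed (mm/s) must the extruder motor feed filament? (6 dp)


A = pi*(2.77/2)^2 = 6.026282
v = 4.0 / 6.026282 = 0.663759 mm/s


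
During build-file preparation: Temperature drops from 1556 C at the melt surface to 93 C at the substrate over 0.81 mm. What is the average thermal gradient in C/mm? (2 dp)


G = (1556-93)/0.81 = 1806.17 C/mm


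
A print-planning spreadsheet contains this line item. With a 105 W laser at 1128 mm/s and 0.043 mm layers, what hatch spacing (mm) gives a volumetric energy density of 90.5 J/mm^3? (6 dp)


h = 105 / (90.5*1128*0.043) = 0.02392 mm


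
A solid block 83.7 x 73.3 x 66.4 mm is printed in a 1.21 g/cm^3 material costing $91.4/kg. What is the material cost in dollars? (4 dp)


V = 83.7 * 73.3 * 66.4 = 407377.944 mm^3 = 407.377944 cm^3
Mass = 407.377944 * 1.21 / 1000 = 0.49292731 kg
Cost = 0.49292731 * 91.4 = 45.0536 $


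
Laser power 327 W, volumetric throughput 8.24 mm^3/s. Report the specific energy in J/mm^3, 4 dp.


SE = 327 / 8.24 = 39.6845 J/mm^3


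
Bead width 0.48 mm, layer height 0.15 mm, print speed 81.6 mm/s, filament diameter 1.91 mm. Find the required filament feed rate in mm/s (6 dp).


Q = 0.48 * 0.15 * 81.6 = 5.8752 mm^3/s
A_fil = pi*(1.91/2)^2 = 2.86521104 mm^2
v_feed = 5.8752 / 2.86521104 = 2.05053 mm/s


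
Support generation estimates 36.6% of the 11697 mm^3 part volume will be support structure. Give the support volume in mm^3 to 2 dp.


V_support = 11697 * 0.366 = 4281.1 mm^3


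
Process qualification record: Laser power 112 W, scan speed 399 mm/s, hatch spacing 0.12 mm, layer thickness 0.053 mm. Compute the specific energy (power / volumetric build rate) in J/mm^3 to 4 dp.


Build rate = 399 * 0.12 * 0.053 = 2.53764 mm^3/s
SE = 112 / 2.53764 = 44.1355 J/mm^3


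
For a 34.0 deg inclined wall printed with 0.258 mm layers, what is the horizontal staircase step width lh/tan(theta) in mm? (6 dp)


step = 0.258 / tan(34.0) = 0.382501 mm


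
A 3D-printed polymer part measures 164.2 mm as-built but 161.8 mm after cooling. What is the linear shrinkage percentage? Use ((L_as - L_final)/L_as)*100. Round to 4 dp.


Shrinkage = ((164.2-161.8)/164.2)*100 = 1.4616 %


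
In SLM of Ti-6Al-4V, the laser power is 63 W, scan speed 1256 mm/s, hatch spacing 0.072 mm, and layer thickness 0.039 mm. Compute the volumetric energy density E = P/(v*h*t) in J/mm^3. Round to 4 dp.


E = 63 / (1256*0.072*0.039) = 17.863 J/mm^3


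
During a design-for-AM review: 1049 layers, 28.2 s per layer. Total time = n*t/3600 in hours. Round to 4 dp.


t = 1049 * 28.2 / 3600 = 8.2172 hrs


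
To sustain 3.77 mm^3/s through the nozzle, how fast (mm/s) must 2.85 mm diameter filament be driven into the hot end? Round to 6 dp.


A = pi*(2.85/2)^2 = 6.379397
v = 3.77 / 6.379397 = 0.590965 mm/s


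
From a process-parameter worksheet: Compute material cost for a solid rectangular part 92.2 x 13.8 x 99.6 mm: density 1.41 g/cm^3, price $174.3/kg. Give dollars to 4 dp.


V = 92.2 * 13.8 * 99.6 = 126727.056 mm^3 = 126.727056 cm^3
Mass = 126.727056 * 1.41 / 1000 = 0.17868515 kg
Cost = 0.17868515 * 174.3 = 31.1448 $


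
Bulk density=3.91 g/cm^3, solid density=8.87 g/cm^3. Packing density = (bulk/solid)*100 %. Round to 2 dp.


Packing = (3.91/8.87)*100 = 44.08 %


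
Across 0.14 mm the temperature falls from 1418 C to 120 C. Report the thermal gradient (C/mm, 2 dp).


G = (1418-120)/0.14 = 9271.43 C/mm


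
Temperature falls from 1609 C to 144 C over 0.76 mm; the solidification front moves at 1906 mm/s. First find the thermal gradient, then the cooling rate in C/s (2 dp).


G = (1609-144)/0.76 = 1927.63157895 C/mm
CR = 1927.63157895 * 1906 = 3674065.79 C/s


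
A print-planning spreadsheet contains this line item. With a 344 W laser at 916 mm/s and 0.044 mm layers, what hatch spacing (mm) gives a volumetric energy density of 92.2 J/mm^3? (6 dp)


h = 344 / (92.2*916*0.044) = 0.092572 mm


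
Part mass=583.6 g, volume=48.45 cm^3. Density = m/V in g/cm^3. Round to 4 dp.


rho = 583.6 / 48.45 = 12.0454 g/cm^3


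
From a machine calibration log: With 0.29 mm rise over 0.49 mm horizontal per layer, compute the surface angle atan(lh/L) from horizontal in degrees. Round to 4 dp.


angle = atan(0.29/0.49) = 30.6186 degrees


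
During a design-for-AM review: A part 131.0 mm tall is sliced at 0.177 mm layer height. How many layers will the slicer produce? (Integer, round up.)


Layers = ceil(131.0/0.177) = 741


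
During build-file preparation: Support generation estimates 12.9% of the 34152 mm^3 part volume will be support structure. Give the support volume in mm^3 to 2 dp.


V_support = 34152 * 0.129 = 4405.61 mm^3


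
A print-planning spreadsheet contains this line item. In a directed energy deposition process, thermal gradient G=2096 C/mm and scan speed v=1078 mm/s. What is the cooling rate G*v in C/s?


CR = 2096 * 1078 = 2259488 C/s


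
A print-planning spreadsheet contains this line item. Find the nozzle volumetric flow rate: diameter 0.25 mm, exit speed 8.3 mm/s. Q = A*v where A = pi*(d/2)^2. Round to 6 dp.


A = pi*(0.25/2)^2 = 0.04908739 mm^2
Q = 0.04908739 * 8.3 = 0.407425 mm^3/s


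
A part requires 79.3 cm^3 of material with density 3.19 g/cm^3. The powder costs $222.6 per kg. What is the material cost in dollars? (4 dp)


Mass = 79.3*3.19/1000 = 0.252967 kg
Cost = 0.252967 * 222.6 = 56.3105 $


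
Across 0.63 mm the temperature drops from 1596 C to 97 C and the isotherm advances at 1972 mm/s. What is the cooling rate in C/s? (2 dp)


G = (1596-97)/0.63 = 2379.36507937 C/mm
CR = 2379.36507937 * 1972 = 4692107.94 C/s


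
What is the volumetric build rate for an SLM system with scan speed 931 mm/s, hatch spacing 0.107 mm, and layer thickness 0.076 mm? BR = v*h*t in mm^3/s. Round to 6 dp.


Rate = 931 * 0.107 * 0.076 = 7.570892 mm^3/s


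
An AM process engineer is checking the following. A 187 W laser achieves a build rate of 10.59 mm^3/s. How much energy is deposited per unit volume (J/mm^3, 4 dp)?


SE = 187 / 10.59 = 17.6582 J/mm^3


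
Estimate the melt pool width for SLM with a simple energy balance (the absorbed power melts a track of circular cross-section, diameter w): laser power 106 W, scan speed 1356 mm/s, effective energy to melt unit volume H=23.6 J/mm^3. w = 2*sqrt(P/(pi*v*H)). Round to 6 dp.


w = 2*sqrt(106/(pi*1356*23.6)) = 0.064941 mm


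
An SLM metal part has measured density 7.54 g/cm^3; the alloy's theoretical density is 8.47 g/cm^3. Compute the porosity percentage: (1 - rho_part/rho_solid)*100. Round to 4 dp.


Porosity = (1-7.54/8.47)*100 = 10.9799 %


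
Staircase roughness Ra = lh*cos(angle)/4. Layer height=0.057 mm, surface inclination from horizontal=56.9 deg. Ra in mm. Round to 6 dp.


Ra = 0.057 * cos(56.9) / 4 = 0.007782 mm


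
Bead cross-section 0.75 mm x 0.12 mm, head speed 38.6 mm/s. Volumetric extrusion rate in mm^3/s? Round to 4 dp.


Rate = 0.75 * 0.12 * 38.6 = 3.474 mm^3/s


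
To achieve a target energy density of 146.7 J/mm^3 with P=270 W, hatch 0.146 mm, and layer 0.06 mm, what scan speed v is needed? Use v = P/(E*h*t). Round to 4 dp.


v = 270 / (146.7*0.146*0.06) = 210.1017 mm/s


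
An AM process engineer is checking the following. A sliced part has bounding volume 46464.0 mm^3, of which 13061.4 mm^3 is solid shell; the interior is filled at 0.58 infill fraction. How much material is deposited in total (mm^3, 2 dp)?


V_infill = (46464.0 - 13061.4) * 0.58 = 19373.51
V_total = 13061.4 + 19373.51 = 32434.91 mm^3


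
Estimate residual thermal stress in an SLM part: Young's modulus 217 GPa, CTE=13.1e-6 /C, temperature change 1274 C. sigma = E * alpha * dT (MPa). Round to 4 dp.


sigma = 217*1000 * 13.1e-6 * 1274 = 3621.5998 MPa


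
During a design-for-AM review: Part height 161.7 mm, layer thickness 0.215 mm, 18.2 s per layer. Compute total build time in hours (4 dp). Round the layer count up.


Layers = ceil(161.7/0.215) = 753
t = 753 * 18.2 / 3600 = 3.8068 hrs


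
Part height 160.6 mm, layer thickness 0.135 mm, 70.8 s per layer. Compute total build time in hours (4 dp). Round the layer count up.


Layers = ceil(160.6/0.135) = 1190
t = 1190 * 70.8 / 3600 = 23.4033 hrs


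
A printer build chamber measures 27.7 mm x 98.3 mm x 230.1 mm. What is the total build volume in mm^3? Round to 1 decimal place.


V = 27.7 * 98.3 * 230.1 = 626541.6 mm^3


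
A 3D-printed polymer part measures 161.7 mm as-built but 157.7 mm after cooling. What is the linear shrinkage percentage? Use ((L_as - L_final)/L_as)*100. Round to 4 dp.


Shrinkage = ((161.7-157.7)/161.7)*100 = 2.4737 %


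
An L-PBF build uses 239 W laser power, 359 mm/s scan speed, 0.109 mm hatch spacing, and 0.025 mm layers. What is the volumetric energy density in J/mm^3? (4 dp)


E = 239 / (359*0.109*0.025) = 244.3076 J/mm^3


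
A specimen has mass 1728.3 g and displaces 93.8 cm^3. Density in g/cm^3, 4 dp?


rho = 1728.3 / 93.8 = 18.4254 g/cm^3


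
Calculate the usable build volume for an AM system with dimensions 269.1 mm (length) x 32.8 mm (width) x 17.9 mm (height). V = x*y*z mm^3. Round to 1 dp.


V = 269.1 * 32.8 * 17.9 = 157994.0 mm^3


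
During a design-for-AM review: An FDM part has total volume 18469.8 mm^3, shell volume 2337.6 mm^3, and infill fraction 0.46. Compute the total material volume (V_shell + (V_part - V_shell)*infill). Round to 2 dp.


V_infill = (18469.8 - 2337.6) * 0.46 = 7420.81
V_total = 2337.6 + 7420.81 = 9758.41 mm^3


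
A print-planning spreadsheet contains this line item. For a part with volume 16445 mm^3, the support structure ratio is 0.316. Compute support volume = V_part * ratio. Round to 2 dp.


V_support = 16445 * 0.316 = 5196.62 mm^3


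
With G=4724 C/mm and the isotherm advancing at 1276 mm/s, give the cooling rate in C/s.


CR = 4724 * 1276 = 6027824 C/s


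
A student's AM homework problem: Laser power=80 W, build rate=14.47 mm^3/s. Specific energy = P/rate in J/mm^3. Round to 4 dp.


SE = 80 / 14.47 = 5.5287 J/mm^3


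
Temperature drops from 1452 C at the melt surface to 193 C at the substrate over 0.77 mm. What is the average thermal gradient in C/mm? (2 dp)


G = (1452-193)/0.77 = 1635.06 C/mm


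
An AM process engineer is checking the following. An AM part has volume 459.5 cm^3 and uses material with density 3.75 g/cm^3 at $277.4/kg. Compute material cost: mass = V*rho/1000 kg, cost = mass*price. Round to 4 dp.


Mass = 459.5*3.75/1000 = 1.723125 kg
Cost = 1.723125 * 277.4 = 477.9949 $


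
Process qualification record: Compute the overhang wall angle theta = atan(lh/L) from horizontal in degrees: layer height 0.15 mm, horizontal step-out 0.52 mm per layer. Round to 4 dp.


angle = atan(0.15/0.52) = 16.0908 degrees


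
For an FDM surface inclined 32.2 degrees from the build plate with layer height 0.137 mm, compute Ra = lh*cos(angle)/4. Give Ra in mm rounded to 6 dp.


Ra = 0.137 * cos(32.2) / 4 = 0.028982 mm


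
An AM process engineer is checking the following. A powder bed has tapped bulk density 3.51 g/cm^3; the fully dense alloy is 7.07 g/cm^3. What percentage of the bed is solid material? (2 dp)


Packing = (3.51/7.07)*100 = 49.65 %


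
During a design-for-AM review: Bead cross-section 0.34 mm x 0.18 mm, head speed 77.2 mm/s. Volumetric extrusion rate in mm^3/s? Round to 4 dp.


Rate = 0.34 * 0.18 * 77.2 = 4.7246 mm^3/s


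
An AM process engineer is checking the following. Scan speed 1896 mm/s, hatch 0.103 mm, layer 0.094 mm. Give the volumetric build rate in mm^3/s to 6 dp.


Rate = 1896 * 0.103 * 0.094 = 18.357072 mm^3/s


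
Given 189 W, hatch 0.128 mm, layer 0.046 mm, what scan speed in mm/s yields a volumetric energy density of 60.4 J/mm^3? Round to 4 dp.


v = 189 / (60.4*0.128*0.046) = 531.4435 mm/s


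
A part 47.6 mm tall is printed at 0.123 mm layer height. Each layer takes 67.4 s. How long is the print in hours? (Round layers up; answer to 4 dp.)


Layers = ceil(47.6/0.123) = 387
t = 387 * 67.4 / 3600 = 7.2455 hrs


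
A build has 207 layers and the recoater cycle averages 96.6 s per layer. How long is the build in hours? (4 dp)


t = 207 * 96.6 / 3600 = 5.5545 hrs


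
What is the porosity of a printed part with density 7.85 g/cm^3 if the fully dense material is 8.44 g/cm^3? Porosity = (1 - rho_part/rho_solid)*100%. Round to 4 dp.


Porosity = (1-7.85/8.44)*100 = 6.9905 %


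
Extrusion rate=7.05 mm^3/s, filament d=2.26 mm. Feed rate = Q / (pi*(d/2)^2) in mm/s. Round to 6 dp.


A = pi*(2.26/2)^2 = 4.0115
v = 7.05 / 4.0115 = 1.757447 mm/s


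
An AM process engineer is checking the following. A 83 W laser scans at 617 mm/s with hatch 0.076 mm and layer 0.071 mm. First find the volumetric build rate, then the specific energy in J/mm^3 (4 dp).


Build rate = 617 * 0.076 * 0.071 = 3.329332 mm^3/s
SE = 83 / 3.329332 = 24.9299 J/mm^3


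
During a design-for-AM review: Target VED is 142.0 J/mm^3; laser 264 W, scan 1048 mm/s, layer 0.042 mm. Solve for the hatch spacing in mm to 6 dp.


h = 264 / (142.0*1048*0.042) = 0.042238 mm


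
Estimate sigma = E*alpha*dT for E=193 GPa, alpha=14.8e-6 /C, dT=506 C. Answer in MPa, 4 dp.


sigma = 193*1000 * 14.8e-6 * 506 = 1445.3384 MPa


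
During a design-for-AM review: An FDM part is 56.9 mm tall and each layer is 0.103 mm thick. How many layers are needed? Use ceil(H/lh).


Layers = ceil(56.9/0.103) = 553


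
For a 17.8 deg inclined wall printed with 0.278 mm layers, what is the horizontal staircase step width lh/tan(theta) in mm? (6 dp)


step = 0.278 / tan(17.8) = 0.865869 mm


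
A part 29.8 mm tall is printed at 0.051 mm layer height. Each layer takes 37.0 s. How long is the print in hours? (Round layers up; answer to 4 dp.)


Layers = ceil(29.8/0.051) = 585
t = 585 * 37.0 / 3600 = 6.0125 hrs


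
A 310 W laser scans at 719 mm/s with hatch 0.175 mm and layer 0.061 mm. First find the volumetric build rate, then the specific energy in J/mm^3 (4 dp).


Build rate = 719 * 0.175 * 0.061 = 7.675325 mm^3/s
SE = 310 / 7.675325 = 40.3892 J/mm^3


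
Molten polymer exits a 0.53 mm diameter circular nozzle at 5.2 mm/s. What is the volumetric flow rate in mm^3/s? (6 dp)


A = pi*(0.53/2)^2 = 0.22061834 mm^2
Q = 0.22061834 * 5.2 = 1.147215 mm^3/s


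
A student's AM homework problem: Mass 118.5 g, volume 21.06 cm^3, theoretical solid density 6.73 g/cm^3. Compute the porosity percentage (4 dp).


rho_part = 118.5 / 21.06 = 5.62678063 g/cm^3
Porosity = (1 - 5.62678063/6.73)*100 = 16.3926 %


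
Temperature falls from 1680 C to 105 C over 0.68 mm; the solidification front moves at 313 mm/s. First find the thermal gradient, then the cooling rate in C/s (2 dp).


G = (1680-105)/0.68 = 2316.17647059 C/mm
CR = 2316.17647059 * 313 = 724963.24 C/s


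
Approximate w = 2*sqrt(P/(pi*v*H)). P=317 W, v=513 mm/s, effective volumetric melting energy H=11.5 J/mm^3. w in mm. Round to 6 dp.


w = 2*sqrt(317/(pi*513*11.5)) = 0.261563 mm


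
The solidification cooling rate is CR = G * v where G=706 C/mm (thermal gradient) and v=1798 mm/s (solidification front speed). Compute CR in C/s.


CR = 706 * 1798 = 1269388 C/s


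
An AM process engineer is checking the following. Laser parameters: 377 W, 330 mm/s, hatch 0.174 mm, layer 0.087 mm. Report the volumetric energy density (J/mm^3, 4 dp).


E = 377 / (330*0.174*0.087) = 75.4673 J/mm^3


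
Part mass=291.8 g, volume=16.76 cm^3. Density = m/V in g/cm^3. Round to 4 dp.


rho = 291.8 / 16.76 = 17.4105 g/cm^3


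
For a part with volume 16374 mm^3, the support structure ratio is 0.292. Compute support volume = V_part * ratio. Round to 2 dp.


V_support = 16374 * 0.292 = 4781.21 mm^3


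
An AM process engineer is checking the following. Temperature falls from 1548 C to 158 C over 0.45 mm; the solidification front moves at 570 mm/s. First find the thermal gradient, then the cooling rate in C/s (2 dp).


G = (1548-158)/0.45 = 3088.88888889 C/mm
CR = 3088.88888889 * 570 = 1760666.67 C/s


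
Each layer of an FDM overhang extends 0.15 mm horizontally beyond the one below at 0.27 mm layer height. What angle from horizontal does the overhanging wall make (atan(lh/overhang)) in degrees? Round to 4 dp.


angle = atan(0.27/0.15) = 60.9454 degrees


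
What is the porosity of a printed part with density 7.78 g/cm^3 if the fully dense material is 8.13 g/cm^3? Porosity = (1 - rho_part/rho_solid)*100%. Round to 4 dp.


Porosity = (1-7.78/8.13)*100 = 4.305 %


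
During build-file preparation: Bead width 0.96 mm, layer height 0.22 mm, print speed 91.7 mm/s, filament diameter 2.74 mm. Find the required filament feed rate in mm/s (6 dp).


Q = 0.96 * 0.22 * 91.7 = 19.36704 mm^3/s
A_fil = pi*(2.74/2)^2 = 5.89645525 mm^2
v_feed = 19.36704 / 5.89645525 = 3.284523 mm/s


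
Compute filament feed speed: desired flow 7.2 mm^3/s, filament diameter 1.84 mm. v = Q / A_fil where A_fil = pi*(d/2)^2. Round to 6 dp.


A = pi*(1.84/2)^2 = 2.659044
v = 7.2 / 2.659044 = 2.70774 mm/s


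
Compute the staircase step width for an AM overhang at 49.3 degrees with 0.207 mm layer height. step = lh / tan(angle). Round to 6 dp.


step = 0.207 / tan(49.3) = 0.178048 mm


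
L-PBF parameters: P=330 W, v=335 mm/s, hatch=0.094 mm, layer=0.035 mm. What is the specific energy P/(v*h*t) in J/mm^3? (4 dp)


Build rate = 335 * 0.094 * 0.035 = 1.10215 mm^3/s
SE = 330 / 1.10215 = 299.4148 J/mm^3


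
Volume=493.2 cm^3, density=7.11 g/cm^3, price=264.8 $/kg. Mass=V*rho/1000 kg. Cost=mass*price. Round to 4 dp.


Mass = 493.2*7.11/1000 = 3.506652 kg
Cost = 3.506652 * 264.8 = 928.5614 $


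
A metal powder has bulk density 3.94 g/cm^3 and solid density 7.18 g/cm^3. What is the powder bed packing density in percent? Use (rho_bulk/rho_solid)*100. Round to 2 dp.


Packing = (3.94/7.18)*100 = 54.87 %


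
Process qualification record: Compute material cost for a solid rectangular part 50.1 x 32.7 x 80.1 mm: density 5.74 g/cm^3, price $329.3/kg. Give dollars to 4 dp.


V = 50.1 * 32.7 * 80.1 = 131225.427 mm^3 = 131.225427 cm^3
Mass = 131.225427 * 5.74 / 1000 = 0.75323395 kg
Cost = 0.75323395 * 329.3 = 248.0399 $


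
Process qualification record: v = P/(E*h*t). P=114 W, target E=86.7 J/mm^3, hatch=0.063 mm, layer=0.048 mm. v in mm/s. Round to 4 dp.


v = 114 / (86.7*0.063*0.048) = 434.8144 mm/s


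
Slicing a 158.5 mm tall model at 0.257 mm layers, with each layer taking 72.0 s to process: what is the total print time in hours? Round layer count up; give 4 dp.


Layers = ceil(158.5/0.257) = 617
t = 617 * 72.0 / 3600 = 12.34 hrs


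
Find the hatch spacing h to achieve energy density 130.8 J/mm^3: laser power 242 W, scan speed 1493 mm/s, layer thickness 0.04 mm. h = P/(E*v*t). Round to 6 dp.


h = 242 / (130.8*1493*0.04) = 0.03098 mm


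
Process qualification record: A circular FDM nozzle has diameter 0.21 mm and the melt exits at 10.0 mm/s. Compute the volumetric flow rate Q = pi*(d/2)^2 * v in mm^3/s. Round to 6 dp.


A = pi*(0.21/2)^2 = 0.03463606 mm^2
Q = 0.03463606 * 10.0 = 0.346361 mm^3/s


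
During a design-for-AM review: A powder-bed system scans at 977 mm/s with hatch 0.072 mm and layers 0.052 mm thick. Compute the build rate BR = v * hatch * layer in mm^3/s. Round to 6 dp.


Rate = 977 * 0.072 * 0.052 = 3.657888 mm^3/s


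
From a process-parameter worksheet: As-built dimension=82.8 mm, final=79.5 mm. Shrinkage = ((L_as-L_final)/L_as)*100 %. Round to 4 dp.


Shrinkage = ((82.8-79.5)/82.8)*100 = 3.9855 %


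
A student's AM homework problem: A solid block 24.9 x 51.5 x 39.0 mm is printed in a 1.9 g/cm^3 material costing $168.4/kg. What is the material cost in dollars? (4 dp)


V = 24.9 * 51.5 * 39.0 = 50011.65 mm^3 = 50.01165 cm^3
Mass = 50.01165 * 1.9 / 1000 = 0.09502214 kg
Cost = 0.09502214 * 168.4 = 16.0017 $


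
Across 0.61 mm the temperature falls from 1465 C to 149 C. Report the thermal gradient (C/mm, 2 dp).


G = (1465-149)/0.61 = 2157.38 C/mm


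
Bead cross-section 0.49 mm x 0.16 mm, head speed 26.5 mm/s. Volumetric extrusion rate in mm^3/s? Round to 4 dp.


Rate = 0.49 * 0.16 * 26.5 = 2.0776 mm^3/s


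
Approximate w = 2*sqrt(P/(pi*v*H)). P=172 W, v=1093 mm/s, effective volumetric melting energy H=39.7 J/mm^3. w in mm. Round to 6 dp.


w = 2*sqrt(172/(pi*1093*39.7)) = 0.071042 mm


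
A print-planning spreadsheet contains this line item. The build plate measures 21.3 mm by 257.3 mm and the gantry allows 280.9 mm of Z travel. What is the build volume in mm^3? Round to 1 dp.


V = 21.3 * 257.3 * 280.9 = 1539469.6 mm^3


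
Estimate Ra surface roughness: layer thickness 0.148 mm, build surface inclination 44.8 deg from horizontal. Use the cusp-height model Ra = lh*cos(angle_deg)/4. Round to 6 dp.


Ra = 0.148 * cos(44.8) / 4 = 0.026254 mm


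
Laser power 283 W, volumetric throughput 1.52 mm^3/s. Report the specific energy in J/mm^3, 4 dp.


SE = 283 / 1.52 = 186.1842 J/mm^3


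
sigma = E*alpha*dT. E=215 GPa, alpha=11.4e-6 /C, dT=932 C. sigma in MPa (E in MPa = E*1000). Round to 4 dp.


sigma = 215*1000 * 11.4e-6 * 932 = 2284.332 MPa


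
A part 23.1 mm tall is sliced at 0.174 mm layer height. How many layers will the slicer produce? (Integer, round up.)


Layers = ceil(23.1/0.174) = 133


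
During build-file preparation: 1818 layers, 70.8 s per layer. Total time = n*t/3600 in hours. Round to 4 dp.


t = 1818 * 70.8 / 3600 = 35.754 hrs


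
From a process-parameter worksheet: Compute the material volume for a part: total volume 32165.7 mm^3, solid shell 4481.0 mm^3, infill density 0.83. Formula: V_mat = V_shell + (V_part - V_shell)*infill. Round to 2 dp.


V_infill = (32165.7 - 4481.0) * 0.83 = 22978.3
V_total = 4481.0 + 22978.3 = 27459.3 mm^3


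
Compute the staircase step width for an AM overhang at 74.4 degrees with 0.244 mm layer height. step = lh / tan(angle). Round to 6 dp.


step = 0.244 / tan(74.4) = 0.068126 mm


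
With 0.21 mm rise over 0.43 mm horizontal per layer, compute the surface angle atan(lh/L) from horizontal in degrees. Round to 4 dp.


angle = atan(0.21/0.43) = 26.0296 degrees


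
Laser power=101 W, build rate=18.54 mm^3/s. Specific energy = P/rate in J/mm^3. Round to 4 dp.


SE = 101 / 18.54 = 5.4477 J/mm^3


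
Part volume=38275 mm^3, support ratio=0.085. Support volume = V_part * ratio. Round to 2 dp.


V_support = 38275 * 0.085 = 3253.38 mm^3


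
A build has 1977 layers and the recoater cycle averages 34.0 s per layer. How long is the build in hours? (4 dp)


t = 1977 * 34.0 / 3600 = 18.6717 hrs


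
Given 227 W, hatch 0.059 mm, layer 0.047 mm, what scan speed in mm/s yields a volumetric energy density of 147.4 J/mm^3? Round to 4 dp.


v = 227 / (147.4*0.059*0.047) = 555.365 mm/s


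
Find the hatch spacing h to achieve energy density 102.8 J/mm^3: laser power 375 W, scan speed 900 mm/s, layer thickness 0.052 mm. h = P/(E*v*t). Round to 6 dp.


h = 375 / (102.8*900*0.052) = 0.077946 mm


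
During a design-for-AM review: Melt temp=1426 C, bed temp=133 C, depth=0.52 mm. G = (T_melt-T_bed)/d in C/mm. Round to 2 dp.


G = (1426-133)/0.52 = 2486.54 C/mm


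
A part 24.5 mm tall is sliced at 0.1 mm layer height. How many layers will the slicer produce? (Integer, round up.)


Layers = ceil(24.5/0.1) = 245


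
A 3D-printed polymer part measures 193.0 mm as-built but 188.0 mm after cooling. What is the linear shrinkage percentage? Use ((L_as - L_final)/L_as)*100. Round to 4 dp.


Shrinkage = ((193.0-188.0)/193.0)*100 = 2.5907 %


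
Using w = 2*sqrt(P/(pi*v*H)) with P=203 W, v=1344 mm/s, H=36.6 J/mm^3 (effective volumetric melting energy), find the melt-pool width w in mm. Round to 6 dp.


w = 2*sqrt(203/(pi*1344*36.6)) = 0.072487 mm


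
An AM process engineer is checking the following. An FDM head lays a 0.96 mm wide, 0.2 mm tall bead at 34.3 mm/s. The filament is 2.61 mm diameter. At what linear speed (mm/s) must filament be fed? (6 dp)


Q = 0.96 * 0.2 * 34.3 = 6.5856 mm^3/s
A_fil = pi*(2.61/2)^2 = 5.35021083 mm^2
v_feed = 6.5856 / 5.35021083 = 1.230905 mm/s


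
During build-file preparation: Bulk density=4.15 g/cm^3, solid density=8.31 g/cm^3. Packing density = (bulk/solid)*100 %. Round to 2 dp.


Packing = (4.15/8.31)*100 = 49.94 %


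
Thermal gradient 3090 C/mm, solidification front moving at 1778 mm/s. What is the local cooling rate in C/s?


CR = 3090 * 1778 = 5494020 C/s


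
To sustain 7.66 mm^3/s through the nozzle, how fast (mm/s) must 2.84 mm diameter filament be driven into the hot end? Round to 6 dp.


A = pi*(2.84/2)^2 = 6.334707
v = 7.66 / 6.334707 = 1.209211 mm/s


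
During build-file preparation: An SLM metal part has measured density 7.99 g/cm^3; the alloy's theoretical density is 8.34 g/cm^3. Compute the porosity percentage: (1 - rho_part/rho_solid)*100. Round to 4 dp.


Porosity = (1-7.99/8.34)*100 = 4.1966 %


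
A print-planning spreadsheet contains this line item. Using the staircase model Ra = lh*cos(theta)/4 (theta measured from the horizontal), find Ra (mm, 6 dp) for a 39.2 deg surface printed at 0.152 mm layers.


Ra = 0.152 * cos(39.2) / 4 = 0.029448 mm


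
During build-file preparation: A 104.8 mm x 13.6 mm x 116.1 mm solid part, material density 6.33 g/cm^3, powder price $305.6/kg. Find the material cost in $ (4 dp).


V = 104.8 * 13.6 * 116.1 = 165475.008 mm^3 = 165.475008 cm^3
Mass = 165.475008 * 6.33 / 1000 = 1.0474568 kg
Cost = 1.0474568 * 305.6 = 320.1028 $


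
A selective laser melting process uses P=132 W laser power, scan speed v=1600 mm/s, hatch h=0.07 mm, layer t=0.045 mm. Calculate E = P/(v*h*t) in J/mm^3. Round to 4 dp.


E = 132 / (1600*0.07*0.045) = 26.1905 J/mm^3


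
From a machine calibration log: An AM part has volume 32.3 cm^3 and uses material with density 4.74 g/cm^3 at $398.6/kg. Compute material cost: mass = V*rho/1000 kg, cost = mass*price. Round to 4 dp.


Mass = 32.3*4.74/1000 = 0.153102 kg
Cost = 0.153102 * 398.6 = 61.0265 $


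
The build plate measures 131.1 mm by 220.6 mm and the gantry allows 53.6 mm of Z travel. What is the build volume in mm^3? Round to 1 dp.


V = 131.1 * 220.6 * 53.6 = 1550147.4 mm^3


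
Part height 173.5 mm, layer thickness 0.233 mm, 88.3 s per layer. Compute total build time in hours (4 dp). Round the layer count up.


Layers = ceil(173.5/0.233) = 745
t = 745 * 88.3 / 3600 = 18.2732 hrs


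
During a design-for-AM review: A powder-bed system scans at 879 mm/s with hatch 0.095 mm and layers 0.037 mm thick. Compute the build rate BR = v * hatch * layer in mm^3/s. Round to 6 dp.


Rate = 879 * 0.095 * 0.037 = 3.089685 mm^3/s


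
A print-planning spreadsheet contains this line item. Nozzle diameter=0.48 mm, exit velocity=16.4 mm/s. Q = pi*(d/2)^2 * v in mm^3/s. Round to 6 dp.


A = pi*(0.48/2)^2 = 0.18095574 mm^2
Q = 0.18095574 * 16.4 = 2.967674 mm^3/s


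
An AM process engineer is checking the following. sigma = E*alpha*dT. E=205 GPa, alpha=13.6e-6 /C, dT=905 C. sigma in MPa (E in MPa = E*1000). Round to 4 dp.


sigma = 205*1000 * 13.6e-6 * 905 = 2523.14 MPa


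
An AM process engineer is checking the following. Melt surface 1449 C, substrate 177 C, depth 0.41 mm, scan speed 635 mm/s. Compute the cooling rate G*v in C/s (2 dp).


G = (1449-177)/0.41 = 3102.43902439 C/mm
CR = 3102.43902439 * 635 = 1970048.78 C/s
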